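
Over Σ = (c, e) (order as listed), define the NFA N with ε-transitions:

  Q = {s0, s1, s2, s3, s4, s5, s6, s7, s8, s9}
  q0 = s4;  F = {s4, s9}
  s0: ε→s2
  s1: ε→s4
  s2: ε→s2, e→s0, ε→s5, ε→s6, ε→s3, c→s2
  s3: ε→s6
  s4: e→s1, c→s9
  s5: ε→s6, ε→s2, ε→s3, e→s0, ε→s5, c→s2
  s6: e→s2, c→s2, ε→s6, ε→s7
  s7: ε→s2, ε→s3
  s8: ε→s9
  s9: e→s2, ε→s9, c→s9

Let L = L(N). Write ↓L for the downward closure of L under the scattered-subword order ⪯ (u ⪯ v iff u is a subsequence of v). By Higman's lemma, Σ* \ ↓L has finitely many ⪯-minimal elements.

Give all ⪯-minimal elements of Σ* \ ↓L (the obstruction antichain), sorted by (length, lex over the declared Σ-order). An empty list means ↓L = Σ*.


|Q|=10, |F|=2, |δ|=27 (17 ε).
min D↑ (3 st, q0=0, F={2}): 0:c→1,e→0 1:c→1,e→2 2:c→2,e→2.
'ce': |S_i|=[9, 7, 6] end={s0,s2,s3,s5,s6,s7} ∉↓L; 2/2 deletions ∈↓L.
1 minimals (antichain).

Antichain: [ce].


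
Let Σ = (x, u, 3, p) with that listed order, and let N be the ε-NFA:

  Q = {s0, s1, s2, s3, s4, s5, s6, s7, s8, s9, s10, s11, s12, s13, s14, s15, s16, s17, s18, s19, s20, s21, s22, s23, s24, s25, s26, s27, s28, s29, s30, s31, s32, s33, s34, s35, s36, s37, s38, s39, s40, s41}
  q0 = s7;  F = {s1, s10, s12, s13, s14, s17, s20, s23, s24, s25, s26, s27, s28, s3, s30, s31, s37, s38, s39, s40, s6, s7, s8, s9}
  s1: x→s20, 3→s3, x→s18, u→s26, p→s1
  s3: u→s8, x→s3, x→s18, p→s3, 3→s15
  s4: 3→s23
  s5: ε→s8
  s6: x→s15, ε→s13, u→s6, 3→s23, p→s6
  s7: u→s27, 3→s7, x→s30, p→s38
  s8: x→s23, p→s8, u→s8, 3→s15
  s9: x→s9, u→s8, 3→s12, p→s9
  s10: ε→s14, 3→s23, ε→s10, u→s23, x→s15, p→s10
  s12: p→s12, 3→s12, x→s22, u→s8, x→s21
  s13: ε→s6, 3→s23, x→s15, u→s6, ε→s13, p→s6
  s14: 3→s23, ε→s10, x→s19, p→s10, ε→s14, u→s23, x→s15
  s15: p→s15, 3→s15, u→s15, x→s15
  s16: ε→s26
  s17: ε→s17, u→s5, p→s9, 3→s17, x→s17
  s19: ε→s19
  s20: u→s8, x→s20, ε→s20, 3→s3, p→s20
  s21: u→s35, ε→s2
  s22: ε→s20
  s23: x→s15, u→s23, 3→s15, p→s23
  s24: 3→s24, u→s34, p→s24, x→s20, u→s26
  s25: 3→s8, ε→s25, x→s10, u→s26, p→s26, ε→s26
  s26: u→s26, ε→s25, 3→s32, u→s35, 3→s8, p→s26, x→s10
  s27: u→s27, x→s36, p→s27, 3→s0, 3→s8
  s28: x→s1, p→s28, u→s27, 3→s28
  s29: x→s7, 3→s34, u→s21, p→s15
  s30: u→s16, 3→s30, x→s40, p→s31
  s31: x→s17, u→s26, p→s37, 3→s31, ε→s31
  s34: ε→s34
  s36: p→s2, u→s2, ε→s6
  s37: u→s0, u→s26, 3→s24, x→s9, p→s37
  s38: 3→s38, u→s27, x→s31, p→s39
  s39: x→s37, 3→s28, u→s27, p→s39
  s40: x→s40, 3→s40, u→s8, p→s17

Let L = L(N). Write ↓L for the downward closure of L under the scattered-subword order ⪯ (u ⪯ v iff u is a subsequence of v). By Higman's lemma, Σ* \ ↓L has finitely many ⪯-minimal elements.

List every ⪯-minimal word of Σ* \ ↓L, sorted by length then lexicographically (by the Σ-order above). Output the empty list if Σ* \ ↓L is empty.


A = [uxx, u33, xxu3, pp3x33].

|Q|=42, |F|=24, |δ|=137 (20 ε).
min D↑ (22 st, q0=0, F={13}): 0:x→1,u→2,3→0,p→3 1:x→4,u→5,3→1,p→6 2:x→7,u→2,3→8,p→2 3:x→6,u→2,3→3,p→9 4:x→4,u→8,3→4,p→10 5:x→11,u→5,3→8,p→5 6:x→10,u→5,3→6,p→12 7:x→13,u→7,3→14,p→7 8:x→14,u→8,3→13,p→8 9:x→12,u→2,3→15,p→9 10:x→10,u→8,3→10,p→16 11:x→13,u→14,3→14,p→11 12:x→16,u→5,3→17,p→12 13:x→13,u→13,3→13,p→13 14:x→13,u→14,3→13,p→14 15:x→18,u→2,3→15,p→15 16:x→16,u→8,3→19,p→16 17:x→20,u→5,3→17,p→17 18:x→20,u→5,3→21,p→18 19:x→20,u→8,3→19,p→19 20:x→20,u→8,3→21,p→20 21:x→21,u→8,3→13,p→21.
'uxx': |S_i|=[37, 19, 9, 2] end={s15,s19} rej; 3/3 single-dels accept.
'u33': run [37, 19, 5, 1] end={s15} rej; 3/3 single-dels accept.
'xxu3': run [37, 32, 18, 5, 1] end={s15} — reject; 4/4 single-dels accept.
'pp3x33': run [37, 33, 29, 26, 20, 6, 1] end={s15} — reject; 6/6 single-dels accept.
4 minimals (antichain).


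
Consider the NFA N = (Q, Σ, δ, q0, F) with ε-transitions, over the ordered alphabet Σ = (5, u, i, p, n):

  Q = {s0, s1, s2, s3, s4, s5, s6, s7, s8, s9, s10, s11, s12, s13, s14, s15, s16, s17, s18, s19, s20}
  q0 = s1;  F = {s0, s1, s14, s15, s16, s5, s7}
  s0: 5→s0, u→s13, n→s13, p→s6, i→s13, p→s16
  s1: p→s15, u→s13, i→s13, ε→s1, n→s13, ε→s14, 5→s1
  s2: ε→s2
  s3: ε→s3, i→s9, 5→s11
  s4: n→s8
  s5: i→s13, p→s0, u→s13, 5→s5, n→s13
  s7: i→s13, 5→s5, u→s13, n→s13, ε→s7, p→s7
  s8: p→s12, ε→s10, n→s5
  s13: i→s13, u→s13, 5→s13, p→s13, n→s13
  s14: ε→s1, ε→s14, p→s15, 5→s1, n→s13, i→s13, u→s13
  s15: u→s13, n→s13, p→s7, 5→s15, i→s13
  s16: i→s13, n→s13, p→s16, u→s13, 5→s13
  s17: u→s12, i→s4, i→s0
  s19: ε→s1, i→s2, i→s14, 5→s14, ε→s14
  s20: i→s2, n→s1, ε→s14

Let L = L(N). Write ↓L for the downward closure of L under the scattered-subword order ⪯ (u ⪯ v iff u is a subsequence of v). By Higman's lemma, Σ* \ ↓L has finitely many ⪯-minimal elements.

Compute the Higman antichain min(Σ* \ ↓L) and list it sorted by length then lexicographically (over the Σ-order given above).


|Q|=21, |F|=7, |δ|=65 (11 ε).
min D↑ (7 st, q0=0, F={1}): 0:5→0,u→1,i→1,p→2,n→1 1:5→1,u→1,i→1,p→1,n→1 2:5→2,u→1,i→1,p→3,n→1 3:5→4,u→1,i→1,p→3,n→1 4:5→4,u→1,i→1,p→5,n→1 5:5→5,u→1,i→1,p→6,n→1 6:5→1,u→1,i→1,p→6,n→1.
'u': run [9, 1] end={s13} rej; 1/1 del acc.
'i': run [9, 1] end={s13} ∉↓L; 1/1 single-dels accept.
'n': N↓-sim [9, 1] end={s13} ∉↓L; 1/1 single-dels accept.
'pp5pp5': run [9, 7, 6, 5, 4, 3, 1] end={s13} ∉↓L; 6/6 single-dels accept.
4 words, ⪯-incomp.

min(Σ*\↓L) = [u, i, n, pp5pp5].


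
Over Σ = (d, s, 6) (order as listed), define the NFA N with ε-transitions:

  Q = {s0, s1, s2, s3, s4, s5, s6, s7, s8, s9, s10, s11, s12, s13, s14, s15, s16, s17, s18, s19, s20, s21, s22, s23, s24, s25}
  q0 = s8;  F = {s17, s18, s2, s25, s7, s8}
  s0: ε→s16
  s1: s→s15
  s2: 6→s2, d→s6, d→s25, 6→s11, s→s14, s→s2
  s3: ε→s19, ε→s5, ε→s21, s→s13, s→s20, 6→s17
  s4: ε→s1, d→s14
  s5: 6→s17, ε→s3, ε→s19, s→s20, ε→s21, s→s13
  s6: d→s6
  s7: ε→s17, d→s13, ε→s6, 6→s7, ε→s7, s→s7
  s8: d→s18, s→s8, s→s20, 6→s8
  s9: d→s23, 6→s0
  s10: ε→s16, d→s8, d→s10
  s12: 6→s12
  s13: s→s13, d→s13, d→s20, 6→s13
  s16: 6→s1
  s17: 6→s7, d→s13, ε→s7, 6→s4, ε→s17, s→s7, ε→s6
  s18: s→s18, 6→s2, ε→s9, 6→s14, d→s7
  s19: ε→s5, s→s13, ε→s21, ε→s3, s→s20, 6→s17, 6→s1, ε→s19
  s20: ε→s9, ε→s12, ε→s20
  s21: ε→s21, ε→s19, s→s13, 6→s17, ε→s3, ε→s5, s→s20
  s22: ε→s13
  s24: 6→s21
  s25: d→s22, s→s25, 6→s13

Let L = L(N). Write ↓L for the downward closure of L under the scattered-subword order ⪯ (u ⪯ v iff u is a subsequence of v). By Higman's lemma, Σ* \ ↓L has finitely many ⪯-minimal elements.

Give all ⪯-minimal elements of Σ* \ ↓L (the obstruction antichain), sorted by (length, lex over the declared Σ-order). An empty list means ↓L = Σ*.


|Q|=26, |F|=6, |δ|=79 (28 ε).
min D↑ (6 st, q0=0, F={4}): 0:d→1,s→0,6→0 1:d→2,s→1,6→3 2:d→4,s→2,6→2 3:d→5,s→3,6→3 4:d→4,s→4,6→4 5:d→4,s→5,6→4 (ε-aug+det+¬).
'ddd': N↓-sim [20, 19, 16, 12] end={s0,s1,s12,s13,s14,s15,s16,s20,s22,s23,s6,s9} ∉↓L; 3/3 single-dels accept.
'd6d6': run [20, 19, 18, 13, 9] end={s0,s1,s12,s13,s15,s16,s20,s23,s9} — reject; 4/4 del acc.
2 words, ⪯-incomp.

min(Σ*\↓L) = [ddd, d6d6].


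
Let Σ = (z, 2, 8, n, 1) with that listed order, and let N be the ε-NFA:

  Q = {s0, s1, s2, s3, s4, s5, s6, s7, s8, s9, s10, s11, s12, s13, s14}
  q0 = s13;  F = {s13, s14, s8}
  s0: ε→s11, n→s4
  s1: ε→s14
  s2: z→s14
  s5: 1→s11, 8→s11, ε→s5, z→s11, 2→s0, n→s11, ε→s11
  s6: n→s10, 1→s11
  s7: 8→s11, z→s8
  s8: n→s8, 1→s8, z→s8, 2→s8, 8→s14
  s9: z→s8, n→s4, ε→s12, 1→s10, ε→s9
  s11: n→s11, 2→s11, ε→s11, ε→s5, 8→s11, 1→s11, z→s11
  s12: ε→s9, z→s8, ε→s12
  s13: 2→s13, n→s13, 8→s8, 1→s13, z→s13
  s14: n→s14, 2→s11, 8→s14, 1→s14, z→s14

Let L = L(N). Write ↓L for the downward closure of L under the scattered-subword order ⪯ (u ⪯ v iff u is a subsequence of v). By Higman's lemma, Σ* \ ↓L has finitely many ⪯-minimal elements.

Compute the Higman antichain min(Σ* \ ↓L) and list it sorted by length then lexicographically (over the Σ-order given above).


|Q|=15, |F|=3, |δ|=45 (10 ε).
min D↑ (4 st, q0=0, F={3}): 0:z→0,2→0,8→1,n→0,1→0 1:z→1,2→1,8→2,n→1,1→1 2:z→2,2→3,8→2,n→2,1→2 3:z→3,2→3,8→3,n→3,1→3.
'882': run [7, 6, 5, 4] end={s0,s11,s4,s5} ∉↓L; 3/3 del acc.
1 obstructions.

A = [882].


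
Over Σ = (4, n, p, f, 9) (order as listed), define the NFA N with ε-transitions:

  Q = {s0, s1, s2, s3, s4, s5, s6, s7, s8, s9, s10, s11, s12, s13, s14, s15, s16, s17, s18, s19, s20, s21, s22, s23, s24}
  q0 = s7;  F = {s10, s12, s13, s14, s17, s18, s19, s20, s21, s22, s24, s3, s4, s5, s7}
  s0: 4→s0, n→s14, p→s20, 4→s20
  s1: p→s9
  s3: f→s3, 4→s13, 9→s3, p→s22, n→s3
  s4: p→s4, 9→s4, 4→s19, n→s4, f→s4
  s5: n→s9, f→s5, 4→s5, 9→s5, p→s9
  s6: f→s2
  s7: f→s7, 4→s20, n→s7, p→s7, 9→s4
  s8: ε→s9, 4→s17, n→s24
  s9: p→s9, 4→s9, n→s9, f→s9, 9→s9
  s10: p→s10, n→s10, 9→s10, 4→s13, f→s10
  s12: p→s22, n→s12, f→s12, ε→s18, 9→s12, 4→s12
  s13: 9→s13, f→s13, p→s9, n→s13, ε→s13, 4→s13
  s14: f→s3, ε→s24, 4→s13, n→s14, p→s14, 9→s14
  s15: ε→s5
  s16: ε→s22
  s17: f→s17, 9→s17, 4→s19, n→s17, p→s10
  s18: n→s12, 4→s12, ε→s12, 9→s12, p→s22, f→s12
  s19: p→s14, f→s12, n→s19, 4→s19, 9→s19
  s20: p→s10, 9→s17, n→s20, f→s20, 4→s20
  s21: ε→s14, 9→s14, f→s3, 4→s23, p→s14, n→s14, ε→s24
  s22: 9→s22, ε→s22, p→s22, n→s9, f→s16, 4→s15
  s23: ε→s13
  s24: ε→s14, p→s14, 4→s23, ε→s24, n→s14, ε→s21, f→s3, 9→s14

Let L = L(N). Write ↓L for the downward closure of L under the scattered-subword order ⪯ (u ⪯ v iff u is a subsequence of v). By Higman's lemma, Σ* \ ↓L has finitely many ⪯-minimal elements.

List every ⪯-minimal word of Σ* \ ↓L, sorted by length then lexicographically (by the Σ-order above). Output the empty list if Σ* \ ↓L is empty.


Antichain: [4p4p, 94fpn].

|Q|=25, |F|=15, |δ|=102 (14 ε).
min D↑ (13 st, q0=0, F={9}): 0:4→1,n→0,p→0,f→0,9→2 1:4→1,n→1,p→3,f→1,9→4 2:4→5,n→2,p→2,f→2,9→2 3:4→6,n→3,p→3,f→3,9→3 4:4→5,n→4,p→3,f→4,9→4 5:4→5,n→5,p→7,f→8,9→5 6:4→6,n→6,p→9,f→6,9→6 7:4→6,n→7,p→7,f→10,9→7 8:4→8,n→8,p→11,f→8,9→8 9:4→9,n→9,p→9,f→9,9→9 10:4→6,n→10,p→11,f→10,9→10 11:4→12,n→9,p→11,f→11,9→11 12:4→12,n→9,p→9,f→12,9→12.
'4p4p': N↓-sim [19, 17, 12, 5, 1] end={s9} — reject; 4/4 del acc.
'94fpn': run [19, 17, 14, 9, 5, 1] end={s9} — reject; 5/5 deletions ∈↓L.
2 minimals (antichain).


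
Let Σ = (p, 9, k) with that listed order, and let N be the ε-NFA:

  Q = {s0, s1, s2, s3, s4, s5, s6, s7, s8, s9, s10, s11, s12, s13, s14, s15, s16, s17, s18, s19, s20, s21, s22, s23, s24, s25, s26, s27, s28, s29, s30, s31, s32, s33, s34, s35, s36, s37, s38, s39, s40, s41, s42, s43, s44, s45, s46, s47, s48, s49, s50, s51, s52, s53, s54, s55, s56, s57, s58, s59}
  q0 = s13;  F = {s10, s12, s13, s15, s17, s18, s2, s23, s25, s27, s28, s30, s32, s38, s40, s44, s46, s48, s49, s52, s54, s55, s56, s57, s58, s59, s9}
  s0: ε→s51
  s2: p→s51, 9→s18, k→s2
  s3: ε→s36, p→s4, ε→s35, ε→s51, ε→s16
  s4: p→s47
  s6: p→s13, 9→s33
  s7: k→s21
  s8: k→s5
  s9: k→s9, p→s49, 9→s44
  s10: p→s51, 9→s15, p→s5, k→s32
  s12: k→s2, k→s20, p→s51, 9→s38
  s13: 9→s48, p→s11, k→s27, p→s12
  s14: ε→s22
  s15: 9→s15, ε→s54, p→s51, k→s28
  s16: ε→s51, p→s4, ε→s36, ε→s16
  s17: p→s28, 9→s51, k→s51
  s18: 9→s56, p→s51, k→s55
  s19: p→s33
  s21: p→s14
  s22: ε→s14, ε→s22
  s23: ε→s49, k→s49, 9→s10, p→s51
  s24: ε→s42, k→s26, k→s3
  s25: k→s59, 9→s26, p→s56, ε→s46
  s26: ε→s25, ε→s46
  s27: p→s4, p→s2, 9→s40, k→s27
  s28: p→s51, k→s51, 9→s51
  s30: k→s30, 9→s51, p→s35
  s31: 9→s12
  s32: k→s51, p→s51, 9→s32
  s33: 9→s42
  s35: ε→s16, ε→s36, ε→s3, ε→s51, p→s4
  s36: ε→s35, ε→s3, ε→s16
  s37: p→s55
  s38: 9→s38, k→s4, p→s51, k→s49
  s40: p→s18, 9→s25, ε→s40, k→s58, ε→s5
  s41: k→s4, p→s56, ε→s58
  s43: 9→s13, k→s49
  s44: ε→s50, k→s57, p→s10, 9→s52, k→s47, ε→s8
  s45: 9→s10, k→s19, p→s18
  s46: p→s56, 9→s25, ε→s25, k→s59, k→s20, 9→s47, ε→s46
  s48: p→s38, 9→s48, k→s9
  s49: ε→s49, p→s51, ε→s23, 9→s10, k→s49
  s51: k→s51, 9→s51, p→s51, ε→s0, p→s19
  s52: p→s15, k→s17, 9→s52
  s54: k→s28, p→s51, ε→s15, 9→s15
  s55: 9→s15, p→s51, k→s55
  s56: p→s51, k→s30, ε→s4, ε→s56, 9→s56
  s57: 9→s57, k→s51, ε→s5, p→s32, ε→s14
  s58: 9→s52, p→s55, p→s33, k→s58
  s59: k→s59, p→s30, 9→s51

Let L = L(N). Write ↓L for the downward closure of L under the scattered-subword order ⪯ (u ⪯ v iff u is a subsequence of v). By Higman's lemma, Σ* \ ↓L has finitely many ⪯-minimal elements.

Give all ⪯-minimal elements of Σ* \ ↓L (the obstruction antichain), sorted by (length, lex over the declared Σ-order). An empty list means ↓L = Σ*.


Antichain: [pp, 9k9kk, k99k9].

|Q|=60, |F|=27, |δ|=155 (39 ε).
min D↑ (25 st, q0=0, F={4}): 0:p→1,9→2,k→3 1:p→4,9→5,k→6 2:p→5,9→2,k→7 3:p→6,9→8,k→3 4:p→4,9→4,k→4 5:p→4,9→5,k→9 6:p→4,9→10,k→6 7:p→9,9→11,k→7 8:p→10,9→12,k→13 9:p→4,9→14,k→9 10:p→4,9→15,k→16 11:p→14,9→17,k→18 12:p→15,9→12,k→19 13:p→16,9→17,k→13 14:p→4,9→20,k→21 15:p→4,9→15,k→22 16:p→4,9→20,k→16 17:p→20,9→17,k→23 18:p→21,9→18,k→4 19:p→22,9→4,k→19 20:p→4,9→20,k→24 21:p→4,9→21,k→4 22:p→4,9→4,k→22 23:p→24,9→4,k→4 24:p→4,9→4,k→4.
'pp': run [46, 28, 12] end={s0,s16,s19,s3,s33,s35,s36,s4,s42,s47,s5,s51} ∉↓L; 2/2 del acc.
'9k9kk': |S_i|=[46, 41, 33, 20, 13, 5] end={s0,s19,s33,s42,s51} rej; 5/5 single-dels accept.
'k99k9': run [46, 41, 36, 28, 16, 5] end={s0,s19,s33,s42,s51} — reject; 5/5 single-dels accept.
3 words, ⪯-incomp.


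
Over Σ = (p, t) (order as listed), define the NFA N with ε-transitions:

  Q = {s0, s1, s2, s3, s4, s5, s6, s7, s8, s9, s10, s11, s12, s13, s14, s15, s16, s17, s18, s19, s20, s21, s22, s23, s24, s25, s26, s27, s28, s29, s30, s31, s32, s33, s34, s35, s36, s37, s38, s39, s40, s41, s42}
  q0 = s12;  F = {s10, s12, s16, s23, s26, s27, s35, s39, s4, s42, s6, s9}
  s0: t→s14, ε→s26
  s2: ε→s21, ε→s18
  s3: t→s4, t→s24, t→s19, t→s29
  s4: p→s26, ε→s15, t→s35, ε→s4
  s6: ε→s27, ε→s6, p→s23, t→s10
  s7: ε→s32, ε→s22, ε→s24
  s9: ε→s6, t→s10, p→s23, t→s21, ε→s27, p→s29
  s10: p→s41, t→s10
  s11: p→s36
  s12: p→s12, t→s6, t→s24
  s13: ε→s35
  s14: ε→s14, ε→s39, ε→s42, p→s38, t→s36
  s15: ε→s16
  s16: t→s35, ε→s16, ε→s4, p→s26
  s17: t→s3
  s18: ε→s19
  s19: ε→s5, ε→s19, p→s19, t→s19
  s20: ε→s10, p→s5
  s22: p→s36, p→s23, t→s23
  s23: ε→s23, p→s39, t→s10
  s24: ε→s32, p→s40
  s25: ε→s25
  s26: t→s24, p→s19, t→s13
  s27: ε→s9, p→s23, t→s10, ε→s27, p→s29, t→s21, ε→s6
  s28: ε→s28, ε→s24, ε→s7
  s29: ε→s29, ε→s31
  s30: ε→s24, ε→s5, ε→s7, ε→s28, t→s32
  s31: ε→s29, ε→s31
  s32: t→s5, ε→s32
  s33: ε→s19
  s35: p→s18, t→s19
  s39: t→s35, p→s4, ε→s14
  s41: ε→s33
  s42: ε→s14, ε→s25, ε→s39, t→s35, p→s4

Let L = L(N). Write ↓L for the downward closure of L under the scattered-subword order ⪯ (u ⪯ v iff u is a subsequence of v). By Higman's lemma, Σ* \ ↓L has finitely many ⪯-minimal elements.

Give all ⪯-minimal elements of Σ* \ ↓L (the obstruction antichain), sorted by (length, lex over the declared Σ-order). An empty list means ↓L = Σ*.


Antichain: [ttp, tpptt, tppppp].

|Q|=43, |F|=12, |δ|=95 (47 ε).
min D↑ (9 st, q0=0, F={5}): 0:p→0,t→1 1:p→2,t→3 2:p→4,t→3 3:p→5,t→3 4:p→6,t→7 5:p→5,t→5 6:p→8,t→7 7:p→5,t→5 8:p→5,t→7 [Hopcroft].
'ttp': |S_i|=[29, 28, 13, 6] end={s18,s19,s33,s40,s41,s5} — reject; 3/3 single-dels accept.
'tpptt': run [29, 28, 24, 20, 9, 2] end={s19,s5} ∉↓L; 5/5 del acc.
'tppppp': run [29, 28, 24, 20, 13, 9, 4] end={s18,s19,s40,s5} ∉↓L; 6/6 single-dels accept.
3 words, ⪯-incomp.


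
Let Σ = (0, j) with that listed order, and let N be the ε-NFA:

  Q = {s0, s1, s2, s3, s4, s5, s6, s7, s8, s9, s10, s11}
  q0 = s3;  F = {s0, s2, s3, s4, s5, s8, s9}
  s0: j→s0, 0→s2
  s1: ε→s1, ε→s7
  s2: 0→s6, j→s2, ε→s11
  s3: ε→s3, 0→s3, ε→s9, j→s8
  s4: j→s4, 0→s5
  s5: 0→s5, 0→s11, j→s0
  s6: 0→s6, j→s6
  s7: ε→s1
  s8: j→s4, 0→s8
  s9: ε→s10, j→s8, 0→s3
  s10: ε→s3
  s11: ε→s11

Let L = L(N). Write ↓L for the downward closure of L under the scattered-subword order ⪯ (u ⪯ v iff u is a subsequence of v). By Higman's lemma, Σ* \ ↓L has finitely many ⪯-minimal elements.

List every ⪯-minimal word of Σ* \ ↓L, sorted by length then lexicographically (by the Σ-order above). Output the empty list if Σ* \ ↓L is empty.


|Q|=12, |F|=7, |δ|=26 (9 ε).
min D↑ (7 st, q0=0, F={6}): 0:0→0,j→1 1:0→1,j→2 2:0→3,j→2 3:0→3,j→4 4:0→5,j→4 5:0→6,j→5 6:0→6,j→6 (ε-aug+det+¬).
'jj0j00': run [10, 7, 6, 5, 4, 3, 1] end={s6} — reject; 6/6 single-dels accept.
1 words, ⪯-incomp.

A = [jj0j00].


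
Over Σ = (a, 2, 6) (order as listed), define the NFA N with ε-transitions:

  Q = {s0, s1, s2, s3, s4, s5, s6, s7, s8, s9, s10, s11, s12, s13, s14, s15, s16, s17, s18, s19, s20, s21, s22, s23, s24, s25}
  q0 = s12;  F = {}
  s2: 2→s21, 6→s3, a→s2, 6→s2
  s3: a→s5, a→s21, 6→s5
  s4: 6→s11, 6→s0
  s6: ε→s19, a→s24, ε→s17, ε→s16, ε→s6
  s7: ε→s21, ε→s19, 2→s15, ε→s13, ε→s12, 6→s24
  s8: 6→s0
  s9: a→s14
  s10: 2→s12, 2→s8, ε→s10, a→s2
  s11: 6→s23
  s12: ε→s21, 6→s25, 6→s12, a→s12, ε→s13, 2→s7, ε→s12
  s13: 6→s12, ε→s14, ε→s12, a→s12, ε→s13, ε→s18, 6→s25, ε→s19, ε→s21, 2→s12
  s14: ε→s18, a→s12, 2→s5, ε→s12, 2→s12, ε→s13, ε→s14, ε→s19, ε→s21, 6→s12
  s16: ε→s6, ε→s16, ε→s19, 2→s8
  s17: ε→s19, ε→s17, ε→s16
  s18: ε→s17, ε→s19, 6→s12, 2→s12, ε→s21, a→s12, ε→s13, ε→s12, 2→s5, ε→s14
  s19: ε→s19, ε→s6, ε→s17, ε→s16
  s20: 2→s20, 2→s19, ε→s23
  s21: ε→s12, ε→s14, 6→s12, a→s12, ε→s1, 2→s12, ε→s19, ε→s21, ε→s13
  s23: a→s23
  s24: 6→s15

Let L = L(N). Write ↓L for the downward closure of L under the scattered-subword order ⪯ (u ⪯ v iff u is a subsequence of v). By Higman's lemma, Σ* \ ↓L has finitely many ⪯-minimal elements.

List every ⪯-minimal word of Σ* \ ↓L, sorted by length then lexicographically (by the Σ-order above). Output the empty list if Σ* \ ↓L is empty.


|Q|=26, |F|=0, |δ|=89 (47 ε).
min D↑ (1 st, q0=0, F={0}): 0:a→0,2→0,6→0 (ε-aug+det+¬).
ε ∈ L(D↑) ⇒ ↓L = ∅.

A = [ε].


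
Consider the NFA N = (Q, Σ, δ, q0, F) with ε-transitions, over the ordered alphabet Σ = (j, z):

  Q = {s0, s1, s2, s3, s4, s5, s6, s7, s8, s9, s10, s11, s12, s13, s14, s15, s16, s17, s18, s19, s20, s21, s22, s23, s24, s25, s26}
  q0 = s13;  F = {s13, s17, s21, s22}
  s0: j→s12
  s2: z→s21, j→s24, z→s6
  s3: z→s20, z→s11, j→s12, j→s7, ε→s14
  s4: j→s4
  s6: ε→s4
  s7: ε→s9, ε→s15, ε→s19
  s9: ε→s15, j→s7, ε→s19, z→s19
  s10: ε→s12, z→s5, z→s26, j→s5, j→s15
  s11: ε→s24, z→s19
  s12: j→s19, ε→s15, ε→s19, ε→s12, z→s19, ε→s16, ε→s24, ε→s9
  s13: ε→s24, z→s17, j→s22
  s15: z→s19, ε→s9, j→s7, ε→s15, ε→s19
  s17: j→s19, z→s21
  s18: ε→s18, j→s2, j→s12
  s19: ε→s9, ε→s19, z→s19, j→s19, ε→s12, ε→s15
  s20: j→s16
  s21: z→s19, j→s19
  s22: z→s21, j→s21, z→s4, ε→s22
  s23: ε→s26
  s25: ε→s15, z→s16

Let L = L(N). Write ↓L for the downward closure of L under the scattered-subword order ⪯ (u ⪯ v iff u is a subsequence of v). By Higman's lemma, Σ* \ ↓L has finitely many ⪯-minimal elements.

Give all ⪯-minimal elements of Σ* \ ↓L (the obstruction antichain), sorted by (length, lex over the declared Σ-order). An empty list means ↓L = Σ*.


Antichain: [zj, jjj, jjz, jzz, zzz].

|Q|=27, |F|=4, |δ|=62 (27 ε).
min D↑ (5 st, q0=0, F={4}): 0:j→1,z→2 1:j→3,z→3 2:j→4,z→3 3:j→4,z→4 4:j→4,z→4.
'zj': |S_i|=[12, 10, 8] end={s12,s15,s16,s19,s24,s4,s7,s9} ∉↓L; 2/2 del acc.
'jjj': N↓-sim [12, 10, 9, 8] end={s12,s15,s16,s19,s24,s4,s7,s9} rej; 3/3 single-dels accept.
'jjz': N↓-sim [12, 10, 9, 7] end={s12,s15,s16,s19,s24,s7,s9} — reject; 3/3 del acc.
'jzz': run [12, 10, 9, 7] end={s12,s15,s16,s19,s24,s7,s9} rej; 3/3 del acc.
'zzz': |S_i|=[12, 10, 8, 7] end={s12,s15,s16,s19,s24,s7,s9} ∉↓L; 3/3 del acc.
5 words, ⪯-incomp.


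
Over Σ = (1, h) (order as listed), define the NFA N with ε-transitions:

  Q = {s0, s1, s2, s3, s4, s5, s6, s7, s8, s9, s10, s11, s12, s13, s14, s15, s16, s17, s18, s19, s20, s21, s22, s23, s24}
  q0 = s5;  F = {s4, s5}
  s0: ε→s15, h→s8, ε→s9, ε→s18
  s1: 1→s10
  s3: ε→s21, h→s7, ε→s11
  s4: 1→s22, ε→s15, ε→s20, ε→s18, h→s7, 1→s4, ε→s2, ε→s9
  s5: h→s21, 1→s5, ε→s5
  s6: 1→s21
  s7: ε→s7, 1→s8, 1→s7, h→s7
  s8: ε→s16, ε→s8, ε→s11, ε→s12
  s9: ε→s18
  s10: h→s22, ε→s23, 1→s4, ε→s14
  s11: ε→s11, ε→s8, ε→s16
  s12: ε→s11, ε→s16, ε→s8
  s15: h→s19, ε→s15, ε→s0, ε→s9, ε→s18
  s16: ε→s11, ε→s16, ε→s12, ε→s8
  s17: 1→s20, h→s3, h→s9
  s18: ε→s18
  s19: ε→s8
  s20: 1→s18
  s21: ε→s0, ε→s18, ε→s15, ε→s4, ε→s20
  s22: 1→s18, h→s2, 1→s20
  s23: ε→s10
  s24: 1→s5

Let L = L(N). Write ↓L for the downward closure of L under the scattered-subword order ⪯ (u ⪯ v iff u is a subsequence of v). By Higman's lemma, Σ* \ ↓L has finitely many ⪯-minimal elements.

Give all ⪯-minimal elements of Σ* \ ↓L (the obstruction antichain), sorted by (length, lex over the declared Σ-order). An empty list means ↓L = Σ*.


min(Σ*\↓L) = [hh].

|Q|=25, |F|=2, |δ|=64 (41 ε).
min D↑ (3 st, q0=0, F={2}): 0:1→0,h→1 1:1→1,h→2 2:1→2,h→2 (ε-aug+det+¬).
'hh': run [16, 15, 7] end={s11,s12,s16,s19,s2,s7,s8} — reject; 2/2 deletions ∈↓L.
1 words, ⪯-incomp.


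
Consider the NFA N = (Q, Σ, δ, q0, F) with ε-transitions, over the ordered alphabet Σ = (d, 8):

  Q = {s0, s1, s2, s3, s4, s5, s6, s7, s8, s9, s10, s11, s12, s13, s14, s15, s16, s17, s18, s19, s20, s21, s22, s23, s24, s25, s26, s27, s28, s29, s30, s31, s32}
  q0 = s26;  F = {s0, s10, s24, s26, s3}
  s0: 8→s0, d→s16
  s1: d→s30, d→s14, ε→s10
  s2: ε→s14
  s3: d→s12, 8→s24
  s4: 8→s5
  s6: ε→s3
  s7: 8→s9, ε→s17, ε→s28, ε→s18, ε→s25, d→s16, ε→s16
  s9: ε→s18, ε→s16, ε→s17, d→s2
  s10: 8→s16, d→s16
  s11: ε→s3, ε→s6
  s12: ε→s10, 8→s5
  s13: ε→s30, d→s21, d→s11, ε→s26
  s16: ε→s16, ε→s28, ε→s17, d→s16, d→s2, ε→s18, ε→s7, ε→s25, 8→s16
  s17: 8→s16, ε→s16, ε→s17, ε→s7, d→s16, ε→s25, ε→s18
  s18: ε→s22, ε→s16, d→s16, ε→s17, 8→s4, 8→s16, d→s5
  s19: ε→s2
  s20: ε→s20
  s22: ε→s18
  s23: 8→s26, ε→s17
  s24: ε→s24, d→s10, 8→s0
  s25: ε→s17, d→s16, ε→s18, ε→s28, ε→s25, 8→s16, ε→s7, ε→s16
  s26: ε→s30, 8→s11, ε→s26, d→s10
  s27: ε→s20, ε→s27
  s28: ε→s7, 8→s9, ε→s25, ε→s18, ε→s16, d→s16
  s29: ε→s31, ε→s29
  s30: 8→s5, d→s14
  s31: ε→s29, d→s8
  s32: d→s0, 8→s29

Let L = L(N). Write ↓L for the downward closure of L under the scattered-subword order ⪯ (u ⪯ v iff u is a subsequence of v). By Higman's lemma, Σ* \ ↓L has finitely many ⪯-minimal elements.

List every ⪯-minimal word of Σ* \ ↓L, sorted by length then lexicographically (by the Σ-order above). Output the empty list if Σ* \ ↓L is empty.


|Q|=33, |F|=5, |δ|=90 (52 ε).
min D↑ (6 st, q0=0, F={3}): 0:d→1,8→2 1:d→3,8→3 2:d→1,8→4 3:d→3,8→3 4:d→1,8→5 5:d→3,8→5 (ε-aug+det+¬).
'dd': |S_i|=[21, 14, 12] end={s14,s16,s17,s18,s2,s22,s25,s28,s4,s5,s7,s9} — reject; 2/2 del acc.
'd8': N↓-sim [21, 14, 12] end={s14,s16,s17,s18,s2,s22,s25,s28,s4,s5,s7,s9} — reject; 2/2 del acc.
'888d': |S_i|=[21, 19, 15, 13, 12] end={s14,s16,s17,s18,s2,s22,s25,s28,s4,s5,s7,s9} — reject; 4/4 del acc.
3 words, ⪯-incomp.

Antichain: [dd, d8, 888d].


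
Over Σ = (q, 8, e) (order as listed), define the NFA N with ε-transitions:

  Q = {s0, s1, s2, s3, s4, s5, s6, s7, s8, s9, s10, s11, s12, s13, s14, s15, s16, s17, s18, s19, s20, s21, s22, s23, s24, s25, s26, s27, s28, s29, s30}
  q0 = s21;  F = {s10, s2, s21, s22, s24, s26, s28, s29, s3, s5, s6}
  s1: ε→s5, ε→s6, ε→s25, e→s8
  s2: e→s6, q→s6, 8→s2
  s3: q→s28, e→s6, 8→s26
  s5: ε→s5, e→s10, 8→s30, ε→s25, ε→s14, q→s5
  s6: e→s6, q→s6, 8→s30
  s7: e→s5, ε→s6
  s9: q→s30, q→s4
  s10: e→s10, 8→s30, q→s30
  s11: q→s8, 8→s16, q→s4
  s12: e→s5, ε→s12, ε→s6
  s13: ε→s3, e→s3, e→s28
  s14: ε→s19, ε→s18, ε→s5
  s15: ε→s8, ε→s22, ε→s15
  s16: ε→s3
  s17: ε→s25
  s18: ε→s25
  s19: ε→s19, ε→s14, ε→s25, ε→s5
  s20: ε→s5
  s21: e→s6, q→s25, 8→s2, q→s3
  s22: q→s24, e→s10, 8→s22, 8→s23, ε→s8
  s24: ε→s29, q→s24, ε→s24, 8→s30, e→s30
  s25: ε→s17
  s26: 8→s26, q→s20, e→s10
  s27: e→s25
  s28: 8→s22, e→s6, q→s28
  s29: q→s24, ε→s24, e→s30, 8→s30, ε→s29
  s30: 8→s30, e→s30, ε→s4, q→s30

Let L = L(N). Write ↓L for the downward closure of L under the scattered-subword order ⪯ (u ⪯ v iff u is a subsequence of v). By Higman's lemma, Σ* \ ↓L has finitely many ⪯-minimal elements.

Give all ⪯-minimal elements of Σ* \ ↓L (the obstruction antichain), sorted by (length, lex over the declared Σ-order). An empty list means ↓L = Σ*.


|Q|=31, |F|=11, |δ|=80 (31 ε).
min D↑ (11 st, q0=0, F={6}): 0:q→1,8→2,e→3 1:q→4,8→5,e→3 2:q→3,8→2,e→3 3:q→3,8→6,e→3 4:q→4,8→7,e→3 5:q→8,8→5,e→9 6:q→6,8→6,e→6 7:q→10,8→7,e→9 8:q→8,8→6,e→9 9:q→6,8→6,e→9 10:q→10,8→6,e→6 (ε-aug+det+¬).
'e8': run [21, 4, 2] end={s30,s4} rej; 2/2 single-dels accept.
'8q8': |S_i|=[21, 18, 13, 2] end={s30,s4} ∉↓L; 3/3 single-dels accept.
'q8eq': N↓-sim [21, 19, 16, 3, 2] end={s30,s4} ∉↓L; 4/4 single-dels accept.
'qq8qe': N↓-sim [21, 19, 17, 8, 4, 2] end={s30,s4} rej; 5/5 deletions ∈↓L.
4 words, ⪯-incomp.

Antichain: [e8, 8q8, q8eq, qq8qe].


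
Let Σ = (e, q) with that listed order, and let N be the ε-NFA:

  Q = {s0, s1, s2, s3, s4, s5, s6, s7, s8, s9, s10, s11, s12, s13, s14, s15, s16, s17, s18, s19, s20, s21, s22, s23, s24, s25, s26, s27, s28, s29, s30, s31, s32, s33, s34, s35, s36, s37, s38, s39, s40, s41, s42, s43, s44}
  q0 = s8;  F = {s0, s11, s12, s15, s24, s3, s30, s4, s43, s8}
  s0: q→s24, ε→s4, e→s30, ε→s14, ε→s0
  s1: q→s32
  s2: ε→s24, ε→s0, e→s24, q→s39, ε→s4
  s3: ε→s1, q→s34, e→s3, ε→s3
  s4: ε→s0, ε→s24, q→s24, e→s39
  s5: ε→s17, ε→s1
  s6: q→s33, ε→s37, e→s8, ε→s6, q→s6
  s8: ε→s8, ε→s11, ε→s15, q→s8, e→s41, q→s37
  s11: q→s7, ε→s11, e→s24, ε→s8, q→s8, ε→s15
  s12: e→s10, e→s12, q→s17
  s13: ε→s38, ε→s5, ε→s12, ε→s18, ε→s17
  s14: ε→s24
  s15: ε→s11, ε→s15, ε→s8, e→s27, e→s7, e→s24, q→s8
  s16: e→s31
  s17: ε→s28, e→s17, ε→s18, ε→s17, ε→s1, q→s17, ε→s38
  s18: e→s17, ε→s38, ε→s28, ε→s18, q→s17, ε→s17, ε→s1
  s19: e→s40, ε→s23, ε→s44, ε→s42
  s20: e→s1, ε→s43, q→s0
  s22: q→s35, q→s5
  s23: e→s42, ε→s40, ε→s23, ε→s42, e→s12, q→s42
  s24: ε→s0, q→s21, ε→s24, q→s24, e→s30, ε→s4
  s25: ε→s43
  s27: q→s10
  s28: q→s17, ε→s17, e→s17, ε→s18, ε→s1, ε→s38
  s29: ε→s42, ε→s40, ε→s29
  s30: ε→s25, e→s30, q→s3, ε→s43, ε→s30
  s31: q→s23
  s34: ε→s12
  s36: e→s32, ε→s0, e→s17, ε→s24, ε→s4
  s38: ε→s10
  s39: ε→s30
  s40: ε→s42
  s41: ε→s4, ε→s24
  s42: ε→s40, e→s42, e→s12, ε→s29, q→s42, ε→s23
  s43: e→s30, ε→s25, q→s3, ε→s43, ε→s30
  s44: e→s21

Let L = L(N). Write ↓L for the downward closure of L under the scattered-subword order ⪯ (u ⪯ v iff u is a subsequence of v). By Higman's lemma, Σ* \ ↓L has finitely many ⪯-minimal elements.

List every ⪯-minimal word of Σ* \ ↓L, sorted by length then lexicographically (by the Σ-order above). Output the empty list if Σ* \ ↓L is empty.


|Q|=45, |F|=10, |δ|=130 (75 ε).
min D↑ (6 st, q0=0, F={5}): 0:e→1,q→0 1:e→2,q→1 2:e→2,q→3 3:e→3,q→4 4:e→4,q→5 5:e→5,q→5 [Hopcroft].
'eeqqq': run [26, 22, 14, 10, 9, 7] end={s1,s10,s17,s18,s28,s32,s38} — reject; 5/5 del acc.
1 words, ⪯-incomp.

min(Σ*\↓L) = [eeqqq].


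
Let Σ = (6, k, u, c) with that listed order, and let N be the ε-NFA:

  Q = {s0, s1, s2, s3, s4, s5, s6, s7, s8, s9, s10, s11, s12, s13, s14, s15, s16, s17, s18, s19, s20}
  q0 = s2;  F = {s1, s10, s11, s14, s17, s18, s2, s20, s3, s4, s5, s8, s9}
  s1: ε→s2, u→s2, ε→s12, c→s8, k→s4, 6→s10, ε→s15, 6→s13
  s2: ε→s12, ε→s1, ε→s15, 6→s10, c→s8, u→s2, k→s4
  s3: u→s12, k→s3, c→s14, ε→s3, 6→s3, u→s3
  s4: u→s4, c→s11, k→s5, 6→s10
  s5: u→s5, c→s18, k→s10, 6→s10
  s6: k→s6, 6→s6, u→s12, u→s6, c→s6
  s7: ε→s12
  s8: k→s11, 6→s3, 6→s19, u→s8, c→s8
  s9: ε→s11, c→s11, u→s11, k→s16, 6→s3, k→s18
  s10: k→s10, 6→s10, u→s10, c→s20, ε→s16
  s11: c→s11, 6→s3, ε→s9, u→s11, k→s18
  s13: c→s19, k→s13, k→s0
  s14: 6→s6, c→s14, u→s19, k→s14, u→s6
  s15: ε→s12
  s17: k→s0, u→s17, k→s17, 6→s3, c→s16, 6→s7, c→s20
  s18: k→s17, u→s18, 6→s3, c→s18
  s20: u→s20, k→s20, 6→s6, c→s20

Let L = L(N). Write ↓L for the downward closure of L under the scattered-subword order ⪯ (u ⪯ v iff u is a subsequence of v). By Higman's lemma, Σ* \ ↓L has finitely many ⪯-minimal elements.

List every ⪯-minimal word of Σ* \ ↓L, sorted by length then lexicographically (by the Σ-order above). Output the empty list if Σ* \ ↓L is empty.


|Q|=21, |F|=13, |δ|=80 (12 ε).
min D↑ (12 st, q0=0, F={8}): 0:6→1,k→2,u→0,c→3 1:6→1,k→1,u→1,c→4 2:6→1,k→5,u→2,c→6 3:6→7,k→6,u→3,c→3 4:6→8,k→4,u→4,c→4 5:6→1,k→1,u→5,c→9 6:6→7,k→9,u→6,c→6 7:6→7,k→7,u→7,c→10 8:6→8,k→8,u→8,c→8 9:6→7,k→11,u→9,c→9 10:6→8,k→10,u→8,c→10 11:6→7,k→11,u→11,c→4 (ε-aug+det+¬).
'6c6': |S_i|=[21, 11, 5, 2] end={s12,s6} rej; 3/3 single-dels accept.
'c6cu': N↓-sim [21, 14, 6, 4, 3] end={s12,s19,s6} — reject; 4/4 del acc.
'kkkc6': |S_i|=[21, 17, 14, 12, 6, 2] end={s12,s6} — reject; 5/5 deletions ∈↓L.
3 words, ⪯-incomp.

min(Σ*\↓L) = [6c6, c6cu, kkkc6].


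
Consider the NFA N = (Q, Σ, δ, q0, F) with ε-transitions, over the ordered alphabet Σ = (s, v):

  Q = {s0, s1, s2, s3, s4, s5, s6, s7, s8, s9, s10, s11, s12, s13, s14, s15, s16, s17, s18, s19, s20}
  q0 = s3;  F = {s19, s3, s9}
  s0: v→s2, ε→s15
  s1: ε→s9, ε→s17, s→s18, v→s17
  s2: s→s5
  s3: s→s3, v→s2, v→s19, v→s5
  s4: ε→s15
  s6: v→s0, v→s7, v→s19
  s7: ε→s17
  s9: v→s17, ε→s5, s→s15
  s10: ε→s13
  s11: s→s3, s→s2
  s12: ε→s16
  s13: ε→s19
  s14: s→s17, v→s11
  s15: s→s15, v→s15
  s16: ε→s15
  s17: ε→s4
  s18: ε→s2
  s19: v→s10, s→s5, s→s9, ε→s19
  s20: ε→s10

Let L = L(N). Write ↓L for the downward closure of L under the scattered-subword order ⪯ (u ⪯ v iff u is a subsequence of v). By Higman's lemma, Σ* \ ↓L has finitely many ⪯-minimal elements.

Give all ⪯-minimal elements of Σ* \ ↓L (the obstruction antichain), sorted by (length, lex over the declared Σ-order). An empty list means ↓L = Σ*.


A = [vss, vsv].

|Q|=21, |F|=3, |δ|=36 (14 ε).
min D↑ (4 st, q0=0, F={3}): 0:s→0,v→1 1:s→2,v→1 2:s→3,v→3 3:s→3,v→3 (ε-aug+det+¬).
'vss': |S_i|=[10, 9, 5, 1] end={s15} ∉↓L; 3/3 deletions ∈↓L.
'vsv': |S_i|=[10, 9, 5, 3] end={s15,s17,s4} rej; 3/3 single-dels accept.
2 obstructions.


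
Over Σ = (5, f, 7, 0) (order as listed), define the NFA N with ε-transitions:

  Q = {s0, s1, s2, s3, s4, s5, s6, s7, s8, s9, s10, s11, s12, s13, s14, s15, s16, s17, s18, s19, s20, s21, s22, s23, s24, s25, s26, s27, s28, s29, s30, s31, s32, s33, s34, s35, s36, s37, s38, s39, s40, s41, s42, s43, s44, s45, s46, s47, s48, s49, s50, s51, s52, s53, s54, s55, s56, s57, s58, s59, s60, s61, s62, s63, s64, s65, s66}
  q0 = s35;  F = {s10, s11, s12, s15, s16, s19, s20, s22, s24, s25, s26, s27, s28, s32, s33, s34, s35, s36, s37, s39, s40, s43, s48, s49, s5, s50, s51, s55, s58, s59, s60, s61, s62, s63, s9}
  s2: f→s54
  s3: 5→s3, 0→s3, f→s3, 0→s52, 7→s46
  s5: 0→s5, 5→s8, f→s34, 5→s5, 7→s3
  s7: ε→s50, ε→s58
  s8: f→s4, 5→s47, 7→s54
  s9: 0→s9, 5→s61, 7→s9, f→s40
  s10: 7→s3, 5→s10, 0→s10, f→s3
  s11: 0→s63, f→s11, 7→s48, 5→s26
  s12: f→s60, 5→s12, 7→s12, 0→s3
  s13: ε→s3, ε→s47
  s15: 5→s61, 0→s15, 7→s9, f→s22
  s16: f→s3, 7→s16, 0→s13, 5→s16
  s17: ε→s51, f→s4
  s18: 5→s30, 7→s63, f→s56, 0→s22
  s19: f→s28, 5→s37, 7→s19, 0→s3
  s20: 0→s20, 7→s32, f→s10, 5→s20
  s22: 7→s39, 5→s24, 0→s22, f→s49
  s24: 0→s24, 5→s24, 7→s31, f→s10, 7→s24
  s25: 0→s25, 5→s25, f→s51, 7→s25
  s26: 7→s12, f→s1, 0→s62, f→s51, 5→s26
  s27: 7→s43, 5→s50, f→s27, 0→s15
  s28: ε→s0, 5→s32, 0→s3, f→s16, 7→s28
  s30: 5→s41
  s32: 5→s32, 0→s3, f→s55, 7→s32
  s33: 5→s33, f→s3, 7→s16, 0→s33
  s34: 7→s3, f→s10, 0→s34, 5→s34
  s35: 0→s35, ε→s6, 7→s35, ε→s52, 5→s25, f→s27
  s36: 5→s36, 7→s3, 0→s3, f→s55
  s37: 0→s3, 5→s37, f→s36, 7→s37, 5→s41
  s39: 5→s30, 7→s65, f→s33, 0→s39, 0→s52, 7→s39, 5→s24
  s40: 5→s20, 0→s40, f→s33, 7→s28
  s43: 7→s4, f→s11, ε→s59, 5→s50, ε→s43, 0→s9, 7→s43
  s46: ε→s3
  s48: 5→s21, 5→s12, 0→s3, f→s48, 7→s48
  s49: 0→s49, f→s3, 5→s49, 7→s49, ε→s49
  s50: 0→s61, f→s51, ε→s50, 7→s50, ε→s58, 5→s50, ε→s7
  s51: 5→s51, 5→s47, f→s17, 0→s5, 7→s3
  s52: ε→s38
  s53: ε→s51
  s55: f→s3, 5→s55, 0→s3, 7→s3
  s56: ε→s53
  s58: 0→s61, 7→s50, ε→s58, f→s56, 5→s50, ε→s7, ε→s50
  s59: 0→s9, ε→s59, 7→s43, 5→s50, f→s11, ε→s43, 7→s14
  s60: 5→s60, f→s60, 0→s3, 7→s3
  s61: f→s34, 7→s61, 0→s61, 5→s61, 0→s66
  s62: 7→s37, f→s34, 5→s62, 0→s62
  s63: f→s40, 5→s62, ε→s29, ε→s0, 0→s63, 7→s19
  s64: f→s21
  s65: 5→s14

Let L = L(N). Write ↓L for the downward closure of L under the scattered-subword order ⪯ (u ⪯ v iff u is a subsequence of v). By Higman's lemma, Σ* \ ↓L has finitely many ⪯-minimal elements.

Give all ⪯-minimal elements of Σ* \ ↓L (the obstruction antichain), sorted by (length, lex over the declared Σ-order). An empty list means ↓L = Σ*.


Antichain: [5f7, f7f70, f0fff].

|Q|=67, |F|=35, |δ|=194 (25 ε).
min D↑ (34 st, q0=0, F={7}): 0:5→1,f→2,7→0,0→0 1:5→1,f→3,7→1,0→1 2:5→4,f→2,7→5,0→6 3:5→3,f→3,7→7,0→8 4:5→4,f→3,7→4,0→9 5:5→4,f→10,7→5,0→11 6:5→9,f→12,7→11,0→6 7:5→7,f→7,7→7,0→7 8:5→8,f→13,7→7,0→8 9:5→9,f→13,7→9,0→9 10:5→14,f→10,7→15,0→16 11:5→9,f→17,7→11,0→11 12:5→18,f→19,7→20,0→12 13:5→13,f→21,7→7,0→13 14:5→14,f→3,7→22,0→23 15:5→22,f→15,7→15,0→7 16:5→23,f→17,7→24,0→16 17:5→25,f→26,7→27,0→17 18:5→18,f→21,7→18,0→18 19:5→19,f→7,7→19,0→19 20:5→18,f→26,7→20,0→20 21:5→21,f→7,7→7,0→21 22:5→22,f→28,7→22,0→7 23:5→23,f→13,7→29,0→23 24:5→29,f→27,7→24,0→7 25:5→25,f→21,7→30,0→25 26:5→26,f→7,7→31,0→26 27:5→30,f→31,7→27,0→7 28:5→28,f→28,7→7,0→7 29:5→29,f→32,7→29,0→7 30:5→30,f→33,7→30,0→7 31:5→31,f→7,7→31,0→7 32:5→32,f→33,7→7,0→7 33:5→33,f→7,7→7,0→7.
'5f7': run [59, 41, 19, 5] end={s3,s38,s46,s52,s54} — reject; 3/3 del acc.
'f7f70': run [59, 56, 53, 38, 20, 6] end={s13,s3,s38,s46,s47,s52} rej; 5/5 deletions ∈↓L.
'f0fff': |S_i|=[59, 56, 39, 27, 11, 4] end={s3,s38,s46,s52} rej; 5/5 single-dels accept.
3 minimals (antichain).


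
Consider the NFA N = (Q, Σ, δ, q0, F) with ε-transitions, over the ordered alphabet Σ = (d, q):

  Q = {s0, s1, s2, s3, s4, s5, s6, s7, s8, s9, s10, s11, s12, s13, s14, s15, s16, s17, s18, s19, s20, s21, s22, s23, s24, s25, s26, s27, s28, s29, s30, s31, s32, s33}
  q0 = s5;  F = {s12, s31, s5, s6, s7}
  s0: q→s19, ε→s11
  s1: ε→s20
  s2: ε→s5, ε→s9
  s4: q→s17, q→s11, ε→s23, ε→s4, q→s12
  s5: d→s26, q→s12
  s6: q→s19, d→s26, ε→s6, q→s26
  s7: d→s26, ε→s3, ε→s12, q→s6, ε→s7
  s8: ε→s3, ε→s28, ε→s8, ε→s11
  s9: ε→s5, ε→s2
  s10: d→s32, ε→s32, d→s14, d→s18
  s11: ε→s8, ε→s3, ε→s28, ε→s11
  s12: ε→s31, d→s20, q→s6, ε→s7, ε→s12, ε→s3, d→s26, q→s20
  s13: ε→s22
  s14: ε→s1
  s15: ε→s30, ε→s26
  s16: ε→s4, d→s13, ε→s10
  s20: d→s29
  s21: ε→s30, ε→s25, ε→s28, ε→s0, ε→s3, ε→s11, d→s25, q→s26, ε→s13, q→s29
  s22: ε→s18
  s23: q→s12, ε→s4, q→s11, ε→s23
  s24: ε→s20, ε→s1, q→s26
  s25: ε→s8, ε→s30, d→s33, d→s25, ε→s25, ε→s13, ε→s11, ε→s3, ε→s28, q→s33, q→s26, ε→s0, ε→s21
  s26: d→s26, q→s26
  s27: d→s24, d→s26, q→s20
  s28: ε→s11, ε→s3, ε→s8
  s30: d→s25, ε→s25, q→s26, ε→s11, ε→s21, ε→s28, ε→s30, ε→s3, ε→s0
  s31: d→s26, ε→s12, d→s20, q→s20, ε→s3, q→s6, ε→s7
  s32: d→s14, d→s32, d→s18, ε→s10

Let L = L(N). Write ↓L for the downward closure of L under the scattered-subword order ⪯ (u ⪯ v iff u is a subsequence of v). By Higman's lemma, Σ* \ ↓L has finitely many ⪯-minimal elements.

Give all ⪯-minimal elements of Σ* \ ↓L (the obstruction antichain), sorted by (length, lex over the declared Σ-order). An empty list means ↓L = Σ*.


|Q|=34, |F|=5, |δ|=110 (66 ε).
min D↑ (4 st, q0=0, F={1}): 0:d→1,q→2 1:d→1,q→1 2:d→1,q→3 3:d→1,q→1 [Hopcroft].
'd': |S_i|=[10, 3] end={s20,s26,s29} rej; 1/1 deletions ∈↓L.
'qqq': run [10, 9, 5, 2] end={s19,s26} rej; 3/3 single-dels accept.
2 words, ⪯-incomp.

Antichain: [d, qqq].


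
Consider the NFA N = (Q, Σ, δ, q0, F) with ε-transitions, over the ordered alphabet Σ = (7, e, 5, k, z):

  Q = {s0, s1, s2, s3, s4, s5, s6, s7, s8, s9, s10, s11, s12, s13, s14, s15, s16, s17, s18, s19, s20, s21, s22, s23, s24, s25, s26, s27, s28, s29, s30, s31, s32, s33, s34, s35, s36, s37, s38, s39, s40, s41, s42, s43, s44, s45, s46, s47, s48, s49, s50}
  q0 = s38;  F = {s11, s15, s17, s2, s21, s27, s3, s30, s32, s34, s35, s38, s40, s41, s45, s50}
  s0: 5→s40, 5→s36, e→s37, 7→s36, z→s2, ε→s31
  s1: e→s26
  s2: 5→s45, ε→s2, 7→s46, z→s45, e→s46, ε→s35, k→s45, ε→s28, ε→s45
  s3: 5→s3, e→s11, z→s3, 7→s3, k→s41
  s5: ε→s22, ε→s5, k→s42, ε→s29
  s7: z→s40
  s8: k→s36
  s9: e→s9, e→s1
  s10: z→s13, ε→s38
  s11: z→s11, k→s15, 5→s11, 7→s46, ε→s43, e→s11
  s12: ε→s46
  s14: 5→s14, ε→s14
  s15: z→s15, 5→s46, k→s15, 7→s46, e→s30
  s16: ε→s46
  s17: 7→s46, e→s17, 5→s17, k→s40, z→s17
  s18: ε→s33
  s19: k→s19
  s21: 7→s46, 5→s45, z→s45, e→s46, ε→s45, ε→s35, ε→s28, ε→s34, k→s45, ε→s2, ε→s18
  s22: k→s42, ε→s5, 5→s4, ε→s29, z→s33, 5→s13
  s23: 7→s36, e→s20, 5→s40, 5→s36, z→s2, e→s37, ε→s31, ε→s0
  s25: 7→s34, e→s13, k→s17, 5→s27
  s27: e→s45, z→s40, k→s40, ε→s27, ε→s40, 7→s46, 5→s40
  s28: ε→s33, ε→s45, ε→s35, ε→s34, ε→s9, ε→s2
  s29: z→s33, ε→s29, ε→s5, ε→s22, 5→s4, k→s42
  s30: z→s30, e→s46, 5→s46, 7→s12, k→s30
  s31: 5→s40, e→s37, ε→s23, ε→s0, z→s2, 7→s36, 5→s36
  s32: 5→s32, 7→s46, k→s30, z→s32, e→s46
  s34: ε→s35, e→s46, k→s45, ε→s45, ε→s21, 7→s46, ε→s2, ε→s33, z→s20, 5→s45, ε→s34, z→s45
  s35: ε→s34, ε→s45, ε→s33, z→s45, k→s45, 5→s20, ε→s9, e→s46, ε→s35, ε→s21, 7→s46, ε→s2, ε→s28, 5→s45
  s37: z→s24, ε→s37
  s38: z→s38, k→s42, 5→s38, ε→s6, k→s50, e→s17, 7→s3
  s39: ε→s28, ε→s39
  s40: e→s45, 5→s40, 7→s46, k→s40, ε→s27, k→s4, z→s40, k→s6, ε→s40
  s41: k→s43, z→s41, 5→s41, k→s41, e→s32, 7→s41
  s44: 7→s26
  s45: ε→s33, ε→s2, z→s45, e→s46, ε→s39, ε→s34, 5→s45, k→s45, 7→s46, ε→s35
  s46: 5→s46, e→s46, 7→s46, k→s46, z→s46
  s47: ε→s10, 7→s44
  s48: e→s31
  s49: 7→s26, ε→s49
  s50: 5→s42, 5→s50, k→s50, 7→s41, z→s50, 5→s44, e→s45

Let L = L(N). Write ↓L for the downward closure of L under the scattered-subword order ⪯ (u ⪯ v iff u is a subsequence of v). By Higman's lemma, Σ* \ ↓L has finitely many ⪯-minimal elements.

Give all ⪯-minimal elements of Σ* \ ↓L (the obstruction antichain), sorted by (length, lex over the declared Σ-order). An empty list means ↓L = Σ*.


Antichain: [e7, kee, 7ek5].

|Q|=51, |F|=16, |δ|=198 (64 ε).
min D↑ (12 st, q0=0, F={6}): 0:7→1,e→2,5→0,k→3,z→0 1:7→1,e→4,5→1,k→5,z→1 2:7→6,e→2,5→2,k→7,z→2 3:7→5,e→8,5→3,k→3,z→3 4:7→6,e→4,5→4,k→9,z→4 5:7→5,e→10,5→5,k→5,z→5 6:7→6,e→6,5→6,k→6,z→6 7:7→6,e→8,5→7,k→7,z→7 8:7→6,e→6,5→8,k→8,z→8 9:7→6,e→11,5→6,k→9,z→9 10:7→6,e→6,5→10,k→11,z→10 11:7→6,e→6,5→6,k→11,z→11.
'e7': run [31, 25, 2] end={s12,s46} ∉↓L; 2/2 deletions ∈↓L.
'kee': N↓-sim [31, 27, 17, 4] end={s1,s26,s46,s9} ∉↓L; 3/3 del acc.
'7ek5': N↓-sim [31, 10, 7, 4, 1] end={s46} ∉↓L; 4/4 single-dels accept.
3 words, ⪯-incomp.
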